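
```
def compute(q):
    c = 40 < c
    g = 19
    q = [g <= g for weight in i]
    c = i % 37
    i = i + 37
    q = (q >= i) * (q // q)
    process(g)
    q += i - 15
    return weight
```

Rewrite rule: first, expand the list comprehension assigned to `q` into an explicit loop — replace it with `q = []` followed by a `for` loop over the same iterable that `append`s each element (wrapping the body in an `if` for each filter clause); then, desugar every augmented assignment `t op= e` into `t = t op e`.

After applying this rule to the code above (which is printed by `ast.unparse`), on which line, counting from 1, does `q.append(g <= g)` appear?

Transformed code:
def compute(q):
    c = 40 < c
    g = 19
    q = []
    for weight in i:
        q.append(g <= g)
    c = i % 37
    i = i + 37
    q = (q >= i) * (q // q)
    process(g)
    q = q + (i - 15)
    return weight

6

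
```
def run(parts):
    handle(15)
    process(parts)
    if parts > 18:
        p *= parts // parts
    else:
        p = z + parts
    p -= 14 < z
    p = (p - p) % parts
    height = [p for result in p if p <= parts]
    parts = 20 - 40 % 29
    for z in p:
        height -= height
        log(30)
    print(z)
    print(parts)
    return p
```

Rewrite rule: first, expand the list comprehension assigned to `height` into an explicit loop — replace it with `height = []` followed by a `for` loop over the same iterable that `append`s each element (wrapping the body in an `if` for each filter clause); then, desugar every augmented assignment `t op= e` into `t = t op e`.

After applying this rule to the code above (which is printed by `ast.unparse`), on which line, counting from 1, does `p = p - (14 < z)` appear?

Transformed code:
def run(parts):
    handle(15)
    process(parts)
    if parts > 18:
        p = p * (parts // parts)
    else:
        p = z + parts
    p = p - (14 < z)
    p = (p - p) % parts
    height = []
    for result in p:
        if p <= parts:
            height.append(p)
    parts = 20 - 40 % 29
    for z in p:
        height = height - height
        log(30)
    print(z)
    print(parts)
    return p

8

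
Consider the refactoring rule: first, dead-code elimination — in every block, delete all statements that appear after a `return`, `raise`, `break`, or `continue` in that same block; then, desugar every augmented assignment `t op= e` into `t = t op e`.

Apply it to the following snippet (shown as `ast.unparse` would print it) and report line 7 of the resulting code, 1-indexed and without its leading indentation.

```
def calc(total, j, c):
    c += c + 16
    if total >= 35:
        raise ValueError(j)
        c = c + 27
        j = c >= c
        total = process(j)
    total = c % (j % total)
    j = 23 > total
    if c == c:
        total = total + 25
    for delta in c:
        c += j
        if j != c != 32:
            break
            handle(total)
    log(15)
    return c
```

Transformed code:
def calc(total, j, c):
    c = c + (c + 16)
    if total >= 35:
        raise ValueError(j)
    total = c % (j % total)
    j = 23 > total
    if c == c:
        total = total + 25
    for delta in c:
        c = c + j
        if j != c != 32:
            break
    log(15)
    return c

if c == c:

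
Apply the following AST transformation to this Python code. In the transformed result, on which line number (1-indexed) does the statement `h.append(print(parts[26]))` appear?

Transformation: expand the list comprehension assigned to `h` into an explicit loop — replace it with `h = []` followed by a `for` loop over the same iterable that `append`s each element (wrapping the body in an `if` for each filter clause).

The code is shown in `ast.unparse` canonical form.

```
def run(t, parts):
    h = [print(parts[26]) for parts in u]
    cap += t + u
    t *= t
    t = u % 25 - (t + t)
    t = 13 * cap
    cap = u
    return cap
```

Transformed code:
def run(t, parts):
    h = []
    for parts in u:
        h.append(print(parts[26]))
    cap += t + u
    t *= t
    t = u % 25 - (t + t)
    t = 13 * cap
    cap = u
    return cap

4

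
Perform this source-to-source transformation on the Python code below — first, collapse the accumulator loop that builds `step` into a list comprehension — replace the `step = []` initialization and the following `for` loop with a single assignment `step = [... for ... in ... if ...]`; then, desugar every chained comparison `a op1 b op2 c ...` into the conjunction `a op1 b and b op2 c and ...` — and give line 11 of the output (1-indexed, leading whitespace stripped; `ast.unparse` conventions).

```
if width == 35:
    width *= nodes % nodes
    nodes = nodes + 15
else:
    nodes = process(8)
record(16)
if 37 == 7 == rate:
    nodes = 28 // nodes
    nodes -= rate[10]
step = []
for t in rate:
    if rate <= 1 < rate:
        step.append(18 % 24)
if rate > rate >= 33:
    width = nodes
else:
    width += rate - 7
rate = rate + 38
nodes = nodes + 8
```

Transformed code:
if width == 35:
    width *= nodes % nodes
    nodes = nodes + 15
else:
    nodes = process(8)
record(16)
if 37 == 7 and 7 == rate:
    nodes = 28 // nodes
    nodes -= rate[10]
step = [18 % 24 for t in rate if rate <= 1 and 1 < rate]
if rate > rate and rate >= 33:
    width = nodes
else:
    width += rate - 7
rate = rate + 38
nodes = nodes + 8

if rate > rate and rate >= 33:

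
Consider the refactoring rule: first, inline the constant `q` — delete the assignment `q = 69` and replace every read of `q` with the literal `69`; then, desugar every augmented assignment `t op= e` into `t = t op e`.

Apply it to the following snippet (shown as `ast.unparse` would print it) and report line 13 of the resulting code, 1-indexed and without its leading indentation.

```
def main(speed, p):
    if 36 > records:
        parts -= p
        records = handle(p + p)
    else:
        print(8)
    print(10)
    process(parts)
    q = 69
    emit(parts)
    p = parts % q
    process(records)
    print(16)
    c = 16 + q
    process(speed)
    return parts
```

c = 16 + 69

Transformed code:
def main(speed, p):
    if 36 > records:
        parts = parts - p
        records = handle(p + p)
    else:
        print(8)
    print(10)
    process(parts)
    emit(parts)
    p = parts % 69
    process(records)
    print(16)
    c = 16 + 69
    process(speed)
    return parts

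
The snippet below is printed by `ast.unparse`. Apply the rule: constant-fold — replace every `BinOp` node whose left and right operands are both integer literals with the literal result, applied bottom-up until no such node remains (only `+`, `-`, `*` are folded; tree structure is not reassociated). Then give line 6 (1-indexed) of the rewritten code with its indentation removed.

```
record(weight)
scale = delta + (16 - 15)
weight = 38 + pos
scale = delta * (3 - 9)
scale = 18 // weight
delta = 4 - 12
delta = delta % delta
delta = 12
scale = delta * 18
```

Transformed code:
record(weight)
scale = delta + 1
weight = 38 + pos
scale = delta * -6
scale = 18 // weight
delta = -8
delta = delta % delta
delta = 12
scale = delta * 18

delta = -8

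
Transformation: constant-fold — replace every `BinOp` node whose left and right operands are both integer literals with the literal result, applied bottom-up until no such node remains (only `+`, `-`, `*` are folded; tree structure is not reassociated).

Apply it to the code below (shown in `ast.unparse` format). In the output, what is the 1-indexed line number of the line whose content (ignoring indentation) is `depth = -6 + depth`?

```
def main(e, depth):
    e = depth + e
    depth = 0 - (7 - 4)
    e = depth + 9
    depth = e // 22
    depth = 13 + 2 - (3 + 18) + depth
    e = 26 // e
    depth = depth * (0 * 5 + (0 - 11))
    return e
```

Transformed code:
def main(e, depth):
    e = depth + e
    depth = -3
    e = depth + 9
    depth = e // 22
    depth = -6 + depth
    e = 26 // e
    depth = depth * -11
    return e

6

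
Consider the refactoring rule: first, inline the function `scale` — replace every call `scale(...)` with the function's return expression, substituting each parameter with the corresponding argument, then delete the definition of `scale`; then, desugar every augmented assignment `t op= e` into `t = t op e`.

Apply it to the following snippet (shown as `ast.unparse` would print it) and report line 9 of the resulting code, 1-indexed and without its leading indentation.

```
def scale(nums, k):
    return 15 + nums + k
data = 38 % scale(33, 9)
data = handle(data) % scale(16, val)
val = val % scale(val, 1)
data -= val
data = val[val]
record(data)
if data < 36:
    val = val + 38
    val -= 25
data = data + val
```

Transformed code:
data = 38 % (15 + 33 + 9)
data = handle(data) % (15 + 16 + val)
val = val % (15 + val + 1)
data = data - val
data = val[val]
record(data)
if data < 36:
    val = val + 38
    val = val - 25
data = data + val

val = val - 25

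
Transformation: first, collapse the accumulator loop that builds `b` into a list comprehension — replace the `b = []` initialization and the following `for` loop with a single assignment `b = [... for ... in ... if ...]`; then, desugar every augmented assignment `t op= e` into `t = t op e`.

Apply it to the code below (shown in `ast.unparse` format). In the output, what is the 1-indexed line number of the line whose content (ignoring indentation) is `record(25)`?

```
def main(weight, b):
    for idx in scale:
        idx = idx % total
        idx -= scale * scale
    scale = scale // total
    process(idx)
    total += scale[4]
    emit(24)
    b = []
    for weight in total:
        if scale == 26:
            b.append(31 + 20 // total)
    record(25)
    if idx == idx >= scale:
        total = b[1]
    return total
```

Transformed code:
def main(weight, b):
    for idx in scale:
        idx = idx % total
        idx = idx - scale * scale
    scale = scale // total
    process(idx)
    total = total + scale[4]
    emit(24)
    b = [31 + 20 // total for weight in total if scale == 26]
    record(25)
    if idx == idx >= scale:
        total = b[1]
    return total

10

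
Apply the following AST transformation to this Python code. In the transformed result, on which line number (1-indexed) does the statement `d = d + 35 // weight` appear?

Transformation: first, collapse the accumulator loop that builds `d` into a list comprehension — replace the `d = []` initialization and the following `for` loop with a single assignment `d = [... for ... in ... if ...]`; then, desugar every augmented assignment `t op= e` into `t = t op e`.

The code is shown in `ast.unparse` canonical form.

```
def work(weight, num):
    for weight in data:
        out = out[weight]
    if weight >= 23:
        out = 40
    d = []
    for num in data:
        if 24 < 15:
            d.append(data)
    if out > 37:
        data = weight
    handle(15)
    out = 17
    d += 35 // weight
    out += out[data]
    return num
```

Transformed code:
def work(weight, num):
    for weight in data:
        out = out[weight]
    if weight >= 23:
        out = 40
    d = [data for num in data if 24 < 15]
    if out > 37:
        data = weight
    handle(15)
    out = 17
    d = d + 35 // weight
    out = out + out[data]
    return num

11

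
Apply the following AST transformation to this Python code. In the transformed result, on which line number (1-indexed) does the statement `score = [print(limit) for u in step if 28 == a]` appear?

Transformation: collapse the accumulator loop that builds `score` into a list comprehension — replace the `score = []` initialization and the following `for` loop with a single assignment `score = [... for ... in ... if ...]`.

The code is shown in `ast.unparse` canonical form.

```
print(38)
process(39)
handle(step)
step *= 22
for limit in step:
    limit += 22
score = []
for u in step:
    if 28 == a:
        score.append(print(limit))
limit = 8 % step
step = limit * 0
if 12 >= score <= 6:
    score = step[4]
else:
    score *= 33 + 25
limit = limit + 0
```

Transformed code:
print(38)
process(39)
handle(step)
step *= 22
for limit in step:
    limit += 22
score = [print(limit) for u in step if 28 == a]
limit = 8 % step
step = limit * 0
if 12 >= score <= 6:
    score = step[4]
else:
    score *= 33 + 25
limit = limit + 0

7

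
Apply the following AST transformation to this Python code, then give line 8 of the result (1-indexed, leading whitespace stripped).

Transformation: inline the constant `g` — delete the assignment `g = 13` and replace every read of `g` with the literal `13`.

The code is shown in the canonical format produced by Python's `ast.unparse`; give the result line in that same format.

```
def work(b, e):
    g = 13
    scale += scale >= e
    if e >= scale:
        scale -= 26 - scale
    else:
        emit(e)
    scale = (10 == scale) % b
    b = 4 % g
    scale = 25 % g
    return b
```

b = 4 % 13

Transformed code:
def work(b, e):
    scale += scale >= e
    if e >= scale:
        scale -= 26 - scale
    else:
        emit(e)
    scale = (10 == scale) % b
    b = 4 % 13
    scale = 25 % 13
    return b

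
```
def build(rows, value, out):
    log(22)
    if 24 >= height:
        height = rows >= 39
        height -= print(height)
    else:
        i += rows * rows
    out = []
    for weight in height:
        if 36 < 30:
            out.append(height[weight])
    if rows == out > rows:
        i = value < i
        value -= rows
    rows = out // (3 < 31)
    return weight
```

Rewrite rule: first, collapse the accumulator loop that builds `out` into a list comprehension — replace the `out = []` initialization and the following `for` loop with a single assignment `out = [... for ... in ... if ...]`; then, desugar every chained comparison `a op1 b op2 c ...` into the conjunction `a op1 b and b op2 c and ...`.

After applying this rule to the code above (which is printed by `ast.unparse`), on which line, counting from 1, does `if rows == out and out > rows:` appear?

Transformed code:
def build(rows, value, out):
    log(22)
    if 24 >= height:
        height = rows >= 39
        height -= print(height)
    else:
        i += rows * rows
    out = [height[weight] for weight in height if 36 < 30]
    if rows == out and out > rows:
        i = value < i
        value -= rows
    rows = out // (3 < 31)
    return weight

9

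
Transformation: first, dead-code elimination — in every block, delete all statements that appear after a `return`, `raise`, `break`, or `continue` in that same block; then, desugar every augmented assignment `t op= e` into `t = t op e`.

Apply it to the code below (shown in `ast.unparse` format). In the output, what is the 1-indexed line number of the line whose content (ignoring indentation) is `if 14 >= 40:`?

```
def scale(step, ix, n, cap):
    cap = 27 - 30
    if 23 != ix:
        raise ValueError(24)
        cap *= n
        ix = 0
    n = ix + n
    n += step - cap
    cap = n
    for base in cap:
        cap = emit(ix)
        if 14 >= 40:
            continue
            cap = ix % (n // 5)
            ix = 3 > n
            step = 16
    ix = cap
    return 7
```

10

Transformed code:
def scale(step, ix, n, cap):
    cap = 27 - 30
    if 23 != ix:
        raise ValueError(24)
    n = ix + n
    n = n + (step - cap)
    cap = n
    for base in cap:
        cap = emit(ix)
        if 14 >= 40:
            continue
    ix = cap
    return 7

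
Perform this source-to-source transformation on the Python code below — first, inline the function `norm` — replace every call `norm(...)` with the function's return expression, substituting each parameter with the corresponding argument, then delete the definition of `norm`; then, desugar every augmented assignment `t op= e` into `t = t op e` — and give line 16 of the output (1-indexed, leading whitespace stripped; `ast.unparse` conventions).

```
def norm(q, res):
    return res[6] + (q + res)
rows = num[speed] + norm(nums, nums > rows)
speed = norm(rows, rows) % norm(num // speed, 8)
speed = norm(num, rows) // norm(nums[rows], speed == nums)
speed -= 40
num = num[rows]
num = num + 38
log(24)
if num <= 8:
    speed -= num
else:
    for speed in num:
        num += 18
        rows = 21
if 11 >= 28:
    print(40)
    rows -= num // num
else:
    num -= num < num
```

Transformed code:
rows = num[speed] + ((nums > rows)[6] + (nums + (nums > rows)))
speed = (rows[6] + (rows + rows)) % (8[6] + (num // speed + 8))
speed = (rows[6] + (num + rows)) // ((speed == nums)[6] + (nums[rows] + (speed == nums)))
speed = speed - 40
num = num[rows]
num = num + 38
log(24)
if num <= 8:
    speed = speed - num
else:
    for speed in num:
        num = num + 18
        rows = 21
if 11 >= 28:
    print(40)
    rows = rows - num // num
else:
    num = num - (num < num)

rows = rows - num // num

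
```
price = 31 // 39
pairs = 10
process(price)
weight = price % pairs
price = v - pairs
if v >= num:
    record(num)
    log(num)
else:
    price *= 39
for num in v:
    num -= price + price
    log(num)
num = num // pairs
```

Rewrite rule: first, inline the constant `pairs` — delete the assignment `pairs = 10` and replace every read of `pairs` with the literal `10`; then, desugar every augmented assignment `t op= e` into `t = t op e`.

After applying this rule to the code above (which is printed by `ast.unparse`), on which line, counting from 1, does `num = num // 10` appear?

Transformed code:
price = 31 // 39
process(price)
weight = price % 10
price = v - 10
if v >= num:
    record(num)
    log(num)
else:
    price = price * 39
for num in v:
    num = num - (price + price)
    log(num)
num = num // 10

13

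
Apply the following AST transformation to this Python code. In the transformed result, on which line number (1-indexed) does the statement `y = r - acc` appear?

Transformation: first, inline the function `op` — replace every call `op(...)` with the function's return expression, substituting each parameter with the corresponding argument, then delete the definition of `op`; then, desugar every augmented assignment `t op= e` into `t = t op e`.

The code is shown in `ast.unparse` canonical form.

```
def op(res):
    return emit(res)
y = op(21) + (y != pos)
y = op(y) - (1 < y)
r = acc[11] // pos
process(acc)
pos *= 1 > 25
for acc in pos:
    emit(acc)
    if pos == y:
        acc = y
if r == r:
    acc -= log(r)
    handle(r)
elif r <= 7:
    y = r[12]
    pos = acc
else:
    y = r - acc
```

Transformed code:
y = emit(21) + (y != pos)
y = emit(y) - (1 < y)
r = acc[11] // pos
process(acc)
pos = pos * (1 > 25)
for acc in pos:
    emit(acc)
    if pos == y:
        acc = y
if r == r:
    acc = acc - log(r)
    handle(r)
elif r <= 7:
    y = r[12]
    pos = acc
else:
    y = r - acc

17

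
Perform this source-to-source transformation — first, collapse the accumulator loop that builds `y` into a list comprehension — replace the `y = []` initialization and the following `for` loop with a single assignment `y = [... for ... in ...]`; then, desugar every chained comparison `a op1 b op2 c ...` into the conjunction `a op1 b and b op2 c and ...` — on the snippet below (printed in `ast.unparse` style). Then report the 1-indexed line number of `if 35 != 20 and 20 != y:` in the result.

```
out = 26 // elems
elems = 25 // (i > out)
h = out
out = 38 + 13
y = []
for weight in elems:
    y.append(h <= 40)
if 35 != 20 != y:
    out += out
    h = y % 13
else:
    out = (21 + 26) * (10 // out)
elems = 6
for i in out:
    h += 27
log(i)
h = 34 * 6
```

Transformed code:
out = 26 // elems
elems = 25 // (i > out)
h = out
out = 38 + 13
y = [h <= 40 for weight in elems]
if 35 != 20 and 20 != y:
    out += out
    h = y % 13
else:
    out = (21 + 26) * (10 // out)
elems = 6
for i in out:
    h += 27
log(i)
h = 34 * 6

6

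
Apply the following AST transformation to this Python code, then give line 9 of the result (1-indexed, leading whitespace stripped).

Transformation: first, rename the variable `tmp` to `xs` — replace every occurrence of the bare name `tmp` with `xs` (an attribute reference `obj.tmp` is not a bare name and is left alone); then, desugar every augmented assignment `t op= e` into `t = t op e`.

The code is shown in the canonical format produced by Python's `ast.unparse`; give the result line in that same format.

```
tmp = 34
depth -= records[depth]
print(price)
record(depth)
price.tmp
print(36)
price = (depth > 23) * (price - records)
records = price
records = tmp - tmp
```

Transformed code:
xs = 34
depth = depth - records[depth]
print(price)
record(depth)
price.tmp
print(36)
price = (depth > 23) * (price - records)
records = price
records = xs - xs

records = xs - xs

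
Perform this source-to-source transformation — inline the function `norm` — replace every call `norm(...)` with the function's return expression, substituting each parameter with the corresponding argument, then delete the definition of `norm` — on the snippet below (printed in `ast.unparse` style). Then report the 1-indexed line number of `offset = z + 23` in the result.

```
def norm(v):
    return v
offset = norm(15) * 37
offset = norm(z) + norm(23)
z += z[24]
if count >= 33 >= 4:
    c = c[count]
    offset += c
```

Transformed code:
offset = 15 * 37
offset = z + 23
z += z[24]
if count >= 33 >= 4:
    c = c[count]
    offset += c

2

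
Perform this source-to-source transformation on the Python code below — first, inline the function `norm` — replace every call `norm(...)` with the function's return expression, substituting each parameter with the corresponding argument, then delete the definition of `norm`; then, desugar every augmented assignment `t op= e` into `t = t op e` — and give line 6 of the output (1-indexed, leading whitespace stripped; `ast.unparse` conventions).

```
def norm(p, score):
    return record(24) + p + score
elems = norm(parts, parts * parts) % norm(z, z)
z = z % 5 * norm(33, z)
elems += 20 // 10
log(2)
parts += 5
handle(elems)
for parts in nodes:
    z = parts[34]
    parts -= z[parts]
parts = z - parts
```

Transformed code:
elems = (record(24) + parts + parts * parts) % (record(24) + z + z)
z = z % 5 * (record(24) + 33 + z)
elems = elems + 20 // 10
log(2)
parts = parts + 5
handle(elems)
for parts in nodes:
    z = parts[34]
    parts = parts - z[parts]
parts = z - parts

handle(elems)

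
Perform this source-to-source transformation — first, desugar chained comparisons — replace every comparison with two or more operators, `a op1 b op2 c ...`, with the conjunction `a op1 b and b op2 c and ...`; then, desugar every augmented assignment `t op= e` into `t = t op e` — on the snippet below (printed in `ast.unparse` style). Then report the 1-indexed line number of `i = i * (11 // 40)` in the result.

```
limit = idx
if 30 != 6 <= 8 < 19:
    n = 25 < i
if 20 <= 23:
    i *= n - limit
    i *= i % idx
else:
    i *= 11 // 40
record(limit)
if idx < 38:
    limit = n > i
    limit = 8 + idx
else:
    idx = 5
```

8

Transformed code:
limit = idx
if 30 != 6 and 6 <= 8 and (8 < 19):
    n = 25 < i
if 20 <= 23:
    i = i * (n - limit)
    i = i * (i % idx)
else:
    i = i * (11 // 40)
record(limit)
if idx < 38:
    limit = n > i
    limit = 8 + idx
else:
    idx = 5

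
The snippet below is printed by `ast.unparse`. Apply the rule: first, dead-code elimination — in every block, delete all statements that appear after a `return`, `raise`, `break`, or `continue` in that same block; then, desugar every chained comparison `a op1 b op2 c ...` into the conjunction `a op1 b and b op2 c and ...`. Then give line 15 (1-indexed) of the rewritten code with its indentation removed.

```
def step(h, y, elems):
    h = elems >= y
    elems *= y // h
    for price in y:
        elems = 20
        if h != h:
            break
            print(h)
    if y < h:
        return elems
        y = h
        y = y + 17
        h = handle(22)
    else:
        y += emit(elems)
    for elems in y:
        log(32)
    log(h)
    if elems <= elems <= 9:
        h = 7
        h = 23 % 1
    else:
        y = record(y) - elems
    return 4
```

if elems <= elems and elems <= 9:

Transformed code:
def step(h, y, elems):
    h = elems >= y
    elems *= y // h
    for price in y:
        elems = 20
        if h != h:
            break
    if y < h:
        return elems
    else:
        y += emit(elems)
    for elems in y:
        log(32)
    log(h)
    if elems <= elems and elems <= 9:
        h = 7
        h = 23 % 1
    else:
        y = record(y) - elems
    return 4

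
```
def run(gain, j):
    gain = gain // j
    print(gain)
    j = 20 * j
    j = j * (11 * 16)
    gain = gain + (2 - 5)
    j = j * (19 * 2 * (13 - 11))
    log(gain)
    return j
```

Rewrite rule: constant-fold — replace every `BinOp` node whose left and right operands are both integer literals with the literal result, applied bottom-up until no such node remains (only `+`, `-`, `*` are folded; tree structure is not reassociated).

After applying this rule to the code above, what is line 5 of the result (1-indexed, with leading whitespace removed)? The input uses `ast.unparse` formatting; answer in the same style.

j = j * 176

Transformed code:
def run(gain, j):
    gain = gain // j
    print(gain)
    j = 20 * j
    j = j * 176
    gain = gain + -3
    j = j * 76
    log(gain)
    return j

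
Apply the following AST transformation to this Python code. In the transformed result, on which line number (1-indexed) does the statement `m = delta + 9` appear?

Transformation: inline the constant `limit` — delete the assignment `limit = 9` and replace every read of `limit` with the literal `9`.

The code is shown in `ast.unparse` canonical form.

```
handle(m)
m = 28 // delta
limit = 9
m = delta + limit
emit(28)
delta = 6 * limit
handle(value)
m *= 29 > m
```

3

Transformed code:
handle(m)
m = 28 // delta
m = delta + 9
emit(28)
delta = 6 * 9
handle(value)
m *= 29 > m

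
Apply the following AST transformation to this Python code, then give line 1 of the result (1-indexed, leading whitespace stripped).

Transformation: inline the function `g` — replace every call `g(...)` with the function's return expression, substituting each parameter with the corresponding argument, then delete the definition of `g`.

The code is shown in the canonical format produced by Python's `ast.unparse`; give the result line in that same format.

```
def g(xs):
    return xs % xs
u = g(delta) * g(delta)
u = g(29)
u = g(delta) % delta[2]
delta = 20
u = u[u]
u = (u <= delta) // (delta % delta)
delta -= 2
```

Transformed code:
u = delta % delta * (delta % delta)
u = 29 % 29
u = delta % delta % delta[2]
delta = 20
u = u[u]
u = (u <= delta) // (delta % delta)
delta -= 2

u = delta % delta * (delta % delta)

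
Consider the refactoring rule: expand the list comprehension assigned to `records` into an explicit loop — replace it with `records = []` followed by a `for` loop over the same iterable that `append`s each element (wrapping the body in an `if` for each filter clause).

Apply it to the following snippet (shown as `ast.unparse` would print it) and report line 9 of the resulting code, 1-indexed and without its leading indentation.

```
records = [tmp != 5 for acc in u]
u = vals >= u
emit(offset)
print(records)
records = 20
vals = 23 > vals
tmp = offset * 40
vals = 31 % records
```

Transformed code:
records = []
for acc in u:
    records.append(tmp != 5)
u = vals >= u
emit(offset)
print(records)
records = 20
vals = 23 > vals
tmp = offset * 40
vals = 31 % records

tmp = offset * 40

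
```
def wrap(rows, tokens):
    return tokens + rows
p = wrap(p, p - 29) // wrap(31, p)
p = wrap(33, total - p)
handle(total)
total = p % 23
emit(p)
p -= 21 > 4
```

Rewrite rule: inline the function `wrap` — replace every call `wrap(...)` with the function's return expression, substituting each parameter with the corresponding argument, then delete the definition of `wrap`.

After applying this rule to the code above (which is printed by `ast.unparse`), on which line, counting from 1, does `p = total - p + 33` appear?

Transformed code:
p = (p - 29 + p) // (p + 31)
p = total - p + 33
handle(total)
total = p % 23
emit(p)
p -= 21 > 4

2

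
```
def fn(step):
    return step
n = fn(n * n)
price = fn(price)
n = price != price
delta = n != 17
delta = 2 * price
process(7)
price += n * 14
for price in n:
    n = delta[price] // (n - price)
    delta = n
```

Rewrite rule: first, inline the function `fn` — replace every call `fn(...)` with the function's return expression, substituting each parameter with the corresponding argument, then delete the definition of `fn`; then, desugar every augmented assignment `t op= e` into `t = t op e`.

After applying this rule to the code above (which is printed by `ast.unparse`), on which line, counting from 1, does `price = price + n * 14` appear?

Transformed code:
n = n * n
price = price
n = price != price
delta = n != 17
delta = 2 * price
process(7)
price = price + n * 14
for price in n:
    n = delta[price] // (n - price)
    delta = n

7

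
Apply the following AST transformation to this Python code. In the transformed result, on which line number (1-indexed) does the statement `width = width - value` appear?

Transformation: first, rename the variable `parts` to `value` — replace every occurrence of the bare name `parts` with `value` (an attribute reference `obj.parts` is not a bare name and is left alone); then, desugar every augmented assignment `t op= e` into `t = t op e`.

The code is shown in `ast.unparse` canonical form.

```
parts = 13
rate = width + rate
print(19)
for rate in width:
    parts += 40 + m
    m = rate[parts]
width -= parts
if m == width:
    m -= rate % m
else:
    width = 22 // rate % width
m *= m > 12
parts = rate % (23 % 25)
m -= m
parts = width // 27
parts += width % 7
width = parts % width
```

Transformed code:
value = 13
rate = width + rate
print(19)
for rate in width:
    value = value + (40 + m)
    m = rate[value]
width = width - value
if m == width:
    m = m - rate % m
else:
    width = 22 // rate % width
m = m * (m > 12)
value = rate % (23 % 25)
m = m - m
value = width // 27
value = value + width % 7
width = value % width

7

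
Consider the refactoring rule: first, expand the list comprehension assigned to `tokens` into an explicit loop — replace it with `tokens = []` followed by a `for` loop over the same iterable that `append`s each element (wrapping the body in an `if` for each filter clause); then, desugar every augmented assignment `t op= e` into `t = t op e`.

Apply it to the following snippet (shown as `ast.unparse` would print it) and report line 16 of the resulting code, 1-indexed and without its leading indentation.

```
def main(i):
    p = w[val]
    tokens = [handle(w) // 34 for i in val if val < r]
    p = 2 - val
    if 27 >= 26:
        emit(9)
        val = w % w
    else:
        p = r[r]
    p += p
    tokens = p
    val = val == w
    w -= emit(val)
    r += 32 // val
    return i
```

w = w - emit(val)

Transformed code:
def main(i):
    p = w[val]
    tokens = []
    for i in val:
        if val < r:
            tokens.append(handle(w) // 34)
    p = 2 - val
    if 27 >= 26:
        emit(9)
        val = w % w
    else:
        p = r[r]
    p = p + p
    tokens = p
    val = val == w
    w = w - emit(val)
    r = r + 32 // val
    return i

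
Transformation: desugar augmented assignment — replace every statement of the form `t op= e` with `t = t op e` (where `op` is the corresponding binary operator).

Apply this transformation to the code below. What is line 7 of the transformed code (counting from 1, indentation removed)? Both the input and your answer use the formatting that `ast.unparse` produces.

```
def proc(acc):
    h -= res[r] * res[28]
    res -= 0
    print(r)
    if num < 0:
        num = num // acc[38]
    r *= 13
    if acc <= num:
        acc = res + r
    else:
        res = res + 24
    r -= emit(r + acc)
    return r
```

Transformed code:
def proc(acc):
    h = h - res[r] * res[28]
    res = res - 0
    print(r)
    if num < 0:
        num = num // acc[38]
    r = r * 13
    if acc <= num:
        acc = res + r
    else:
        res = res + 24
    r = r - emit(r + acc)
    return r

r = r * 13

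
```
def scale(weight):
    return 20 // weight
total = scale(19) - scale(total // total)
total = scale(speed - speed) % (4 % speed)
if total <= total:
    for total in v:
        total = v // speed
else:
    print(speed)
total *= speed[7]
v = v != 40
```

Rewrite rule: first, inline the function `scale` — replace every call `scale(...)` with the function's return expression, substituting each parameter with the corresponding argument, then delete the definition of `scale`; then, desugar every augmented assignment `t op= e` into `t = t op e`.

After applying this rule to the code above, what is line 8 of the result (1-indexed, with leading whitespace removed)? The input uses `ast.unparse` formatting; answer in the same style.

total = total * speed[7]

Transformed code:
total = 20 // 19 - 20 // (total // total)
total = 20 // (speed - speed) % (4 % speed)
if total <= total:
    for total in v:
        total = v // speed
else:
    print(speed)
total = total * speed[7]
v = v != 40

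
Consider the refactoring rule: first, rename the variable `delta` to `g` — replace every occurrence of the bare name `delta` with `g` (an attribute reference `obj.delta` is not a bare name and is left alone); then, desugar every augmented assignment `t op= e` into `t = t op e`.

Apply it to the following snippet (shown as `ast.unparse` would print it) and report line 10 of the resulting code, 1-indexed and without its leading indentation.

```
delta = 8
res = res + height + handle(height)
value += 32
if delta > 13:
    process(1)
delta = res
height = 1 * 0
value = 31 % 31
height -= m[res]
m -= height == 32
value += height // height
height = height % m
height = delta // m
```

m = m - (height == 32)

Transformed code:
g = 8
res = res + height + handle(height)
value = value + 32
if g > 13:
    process(1)
g = res
height = 1 * 0
value = 31 % 31
height = height - m[res]
m = m - (height == 32)
value = value + height // height
height = height % m
height = g // m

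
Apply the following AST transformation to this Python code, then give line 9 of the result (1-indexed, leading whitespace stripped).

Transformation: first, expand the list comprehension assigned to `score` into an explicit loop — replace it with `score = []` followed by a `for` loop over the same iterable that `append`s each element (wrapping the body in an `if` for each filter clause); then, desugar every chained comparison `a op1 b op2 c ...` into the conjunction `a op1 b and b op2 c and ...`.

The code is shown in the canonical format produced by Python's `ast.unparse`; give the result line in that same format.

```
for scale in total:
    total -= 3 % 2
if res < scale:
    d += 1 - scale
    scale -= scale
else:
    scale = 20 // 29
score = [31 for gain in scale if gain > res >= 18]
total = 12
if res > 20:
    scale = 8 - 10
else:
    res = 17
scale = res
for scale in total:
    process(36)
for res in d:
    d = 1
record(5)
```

for gain in scale:

Transformed code:
for scale in total:
    total -= 3 % 2
if res < scale:
    d += 1 - scale
    scale -= scale
else:
    scale = 20 // 29
score = []
for gain in scale:
    if gain > res and res >= 18:
        score.append(31)
total = 12
if res > 20:
    scale = 8 - 10
else:
    res = 17
scale = res
for scale in total:
    process(36)
for res in d:
    d = 1
record(5)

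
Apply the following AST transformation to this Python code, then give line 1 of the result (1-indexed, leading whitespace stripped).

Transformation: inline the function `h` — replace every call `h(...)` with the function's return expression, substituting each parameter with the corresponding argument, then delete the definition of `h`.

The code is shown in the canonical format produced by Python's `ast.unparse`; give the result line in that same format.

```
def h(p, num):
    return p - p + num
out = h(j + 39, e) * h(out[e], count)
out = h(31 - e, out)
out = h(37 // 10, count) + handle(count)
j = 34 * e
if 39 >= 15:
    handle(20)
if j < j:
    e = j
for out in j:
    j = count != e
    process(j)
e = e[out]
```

out = (j + 39 - (j + 39) + e) * (out[e] - out[e] + count)

Transformed code:
out = (j + 39 - (j + 39) + e) * (out[e] - out[e] + count)
out = 31 - e - (31 - e) + out
out = 37 // 10 - 37 // 10 + count + handle(count)
j = 34 * e
if 39 >= 15:
    handle(20)
if j < j:
    e = j
for out in j:
    j = count != e
    process(j)
e = e[out]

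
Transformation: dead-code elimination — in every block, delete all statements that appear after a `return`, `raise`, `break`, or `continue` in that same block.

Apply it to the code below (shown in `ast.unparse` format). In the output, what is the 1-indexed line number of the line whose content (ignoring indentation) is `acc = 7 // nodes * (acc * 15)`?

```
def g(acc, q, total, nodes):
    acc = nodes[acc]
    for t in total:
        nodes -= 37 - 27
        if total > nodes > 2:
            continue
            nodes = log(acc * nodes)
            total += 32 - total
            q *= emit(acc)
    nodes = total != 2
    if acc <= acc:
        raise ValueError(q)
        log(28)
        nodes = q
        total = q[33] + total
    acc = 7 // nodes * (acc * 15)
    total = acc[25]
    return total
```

Transformed code:
def g(acc, q, total, nodes):
    acc = nodes[acc]
    for t in total:
        nodes -= 37 - 27
        if total > nodes > 2:
            continue
    nodes = total != 2
    if acc <= acc:
        raise ValueError(q)
    acc = 7 // nodes * (acc * 15)
    total = acc[25]
    return total

10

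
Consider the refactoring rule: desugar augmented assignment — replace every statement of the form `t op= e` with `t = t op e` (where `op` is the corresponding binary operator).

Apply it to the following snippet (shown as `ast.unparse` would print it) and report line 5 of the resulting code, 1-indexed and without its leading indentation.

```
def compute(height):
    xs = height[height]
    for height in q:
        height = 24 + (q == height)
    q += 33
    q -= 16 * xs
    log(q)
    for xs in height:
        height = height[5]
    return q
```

q = q + 33

Transformed code:
def compute(height):
    xs = height[height]
    for height in q:
        height = 24 + (q == height)
    q = q + 33
    q = q - 16 * xs
    log(q)
    for xs in height:
        height = height[5]
    return q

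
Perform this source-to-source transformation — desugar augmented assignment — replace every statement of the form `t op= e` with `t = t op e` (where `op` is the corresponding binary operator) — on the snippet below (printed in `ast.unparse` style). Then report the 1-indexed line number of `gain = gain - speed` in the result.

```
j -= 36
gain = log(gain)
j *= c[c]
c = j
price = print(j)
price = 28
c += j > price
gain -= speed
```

8

Transformed code:
j = j - 36
gain = log(gain)
j = j * c[c]
c = j
price = print(j)
price = 28
c = c + (j > price)
gain = gain - speed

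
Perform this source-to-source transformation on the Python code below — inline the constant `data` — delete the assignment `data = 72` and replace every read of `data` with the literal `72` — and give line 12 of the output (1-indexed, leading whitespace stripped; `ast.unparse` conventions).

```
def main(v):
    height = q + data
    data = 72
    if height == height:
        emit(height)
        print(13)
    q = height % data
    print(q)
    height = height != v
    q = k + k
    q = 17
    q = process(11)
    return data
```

return 72

Transformed code:
def main(v):
    height = q + 72
    if height == height:
        emit(height)
        print(13)
    q = height % 72
    print(q)
    height = height != v
    q = k + k
    q = 17
    q = process(11)
    return 72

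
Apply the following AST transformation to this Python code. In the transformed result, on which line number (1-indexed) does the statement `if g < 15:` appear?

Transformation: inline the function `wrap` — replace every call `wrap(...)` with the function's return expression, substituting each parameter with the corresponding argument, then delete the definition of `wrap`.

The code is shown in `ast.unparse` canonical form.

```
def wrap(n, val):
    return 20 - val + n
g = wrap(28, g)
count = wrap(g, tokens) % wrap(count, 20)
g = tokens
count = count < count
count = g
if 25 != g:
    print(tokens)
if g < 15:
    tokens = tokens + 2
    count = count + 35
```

8

Transformed code:
g = 20 - g + 28
count = (20 - tokens + g) % (20 - 20 + count)
g = tokens
count = count < count
count = g
if 25 != g:
    print(tokens)
if g < 15:
    tokens = tokens + 2
    count = count + 35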